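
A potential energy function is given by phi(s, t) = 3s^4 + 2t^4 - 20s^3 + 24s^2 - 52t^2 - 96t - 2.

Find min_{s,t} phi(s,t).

-834

phi(s,t) separates as P(s) + Q(t) − 2, so its minimum is min P + min Q − 2.
P'(s) = 12s(s - 4)(s - 1) vanishes at s ∈ {0, 1, 4}; Q'(t) = 8(t - 4)(t + 1)(t + 3) vanishes at t ∈ {-3, -1, 4}.
Local minima of P (where P''>0): P(0)=0, P(4)=-128. Local minima of Q: Q(-3)=-18, Q(4)=-704.
So the global minimum of phi is P(4) + Q(4) − 2 = -128 − 704 − 2 = -834, attained at (4, 4).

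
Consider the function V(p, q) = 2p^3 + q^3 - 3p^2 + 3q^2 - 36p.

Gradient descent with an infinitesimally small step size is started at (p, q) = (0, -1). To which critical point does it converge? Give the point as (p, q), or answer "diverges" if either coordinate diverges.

(3, 0)

V is separable, so gradient descent decouples: p follows -∂V/∂p, q follows -∂V/∂q.
∂V/∂p = 6(p - 3)(p + 2); at p=0 this is -36, so p increases.
∂V/∂q = 3q(q + 2); at q=-1 this is -3, so q increases.
p converges to its nearest critical value 3 (a local min of the p-part); q converges to 0. The iterate converges to (3, 0).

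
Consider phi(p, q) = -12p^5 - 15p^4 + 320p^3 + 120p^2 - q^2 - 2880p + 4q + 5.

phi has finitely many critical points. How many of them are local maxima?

phi separates as a function of p plus a function of q, so ∇phi=0 decouples.
∂phi/∂p = -60(p - 3)(p - 2)(p + 2)(p + 4) = 0 at p ∈ {-4, -2, 2, 3}; ∂phi/∂q = -2(q - 2) = 0 at q ∈ {2}.
The Hessian is diagonal: diag(phi_pp, phi_qq). Second derivatives: phi_pp(-4)=5040, phi_pp(-2)=-2400, phi_pp(2)=1440, phi_pp(3)=-2100; phi_qq(2)=-2.
Local maxima occur where both diagonal entries negative: (-2, 2), (3, 2). Count: 2.

2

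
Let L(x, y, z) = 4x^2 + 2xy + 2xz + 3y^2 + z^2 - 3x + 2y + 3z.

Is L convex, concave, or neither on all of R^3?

L is quadratic, so its Hessian is the constant matrix H = [[8, 2, 2], [2, 6, 0], [2, 0, 2]].
Leading principal minors: 8, 44, 64.
All positive ⇒ H ≻ 0 ⇒ convex.

convex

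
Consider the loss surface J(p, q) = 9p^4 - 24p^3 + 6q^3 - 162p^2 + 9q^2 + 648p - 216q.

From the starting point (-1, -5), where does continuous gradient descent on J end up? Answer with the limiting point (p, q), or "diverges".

diverges

J is separable, so gradient descent decouples: p follows -∂J/∂p, q follows -∂J/∂q.
∂J/∂p = 36(p - 3)(p - 2)(p + 3); at p=-1 this is 864, so p decreases.
∂J/∂q = 18(q - 3)(q + 4); at q=-5 this is 144, so q decreases.
The q-coordinate has no critical point in that direction and runs off to infinity.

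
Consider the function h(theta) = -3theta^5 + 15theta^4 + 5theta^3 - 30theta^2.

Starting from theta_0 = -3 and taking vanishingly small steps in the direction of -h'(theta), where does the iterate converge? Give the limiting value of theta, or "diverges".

h'(theta) = -15theta(theta - 4)(theta - 1)(theta + 1), so h'(-3) = -2520.
Gradient descent moves in the -h' direction, i.e. theta is increasing.
The nearest critical point in that direction is theta = -1, where h'' = 150 > 0 (a local minimum). The iterate converges there.

-1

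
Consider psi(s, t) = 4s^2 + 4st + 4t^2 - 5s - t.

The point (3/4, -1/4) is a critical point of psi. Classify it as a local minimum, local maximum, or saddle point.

The Hessian of psi is constant: H = [[8, 4], [4, 8]].
det(H) = 8·8 − 4² = 48.
det(H) > 0 and tr(H) = 16 > 0, so H is positive definite and the point is a local minimum.

local minimum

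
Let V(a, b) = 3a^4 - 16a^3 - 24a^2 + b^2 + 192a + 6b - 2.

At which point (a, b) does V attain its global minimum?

(-2, -3)

V(a,b) separates as P(a) + Q(b) − 2, so its minimum is min P + min Q − 2.
P'(a) = 12(a - 4)(a - 2)(a + 2) vanishes at a ∈ {-2, 2, 4}; Q'(b) = 2b + 6 vanishes at b ∈ {-3}.
Local minima of P (where P''>0): P(-2)=-304, P(4)=128. Local minima of Q: Q(-3)=-9.
So the global minimum of V is P(-2) + Q(-3) − 2 = -304 − 9 − 2 = -315, attained at (-2, -3).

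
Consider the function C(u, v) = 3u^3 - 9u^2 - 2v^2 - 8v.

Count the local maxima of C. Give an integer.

1

C separates as a function of u plus a function of v, so ∇C=0 decouples.
∂C/∂u = 9u(u - 2) = 0 at u ∈ {0, 2}; ∂C/∂v = -4(v + 2) = 0 at v ∈ {-2}.
The Hessian is diagonal: diag(C_uu, C_vv). Second derivatives: C_uu(0)=-18, C_uu(2)=18; C_vv(-2)=-4.
Local maxima occur where both diagonal entries negative: (0, -2). Count: 1.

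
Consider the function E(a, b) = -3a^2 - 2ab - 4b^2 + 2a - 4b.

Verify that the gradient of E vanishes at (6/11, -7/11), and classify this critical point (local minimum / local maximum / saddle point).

local maximum

∇E = (-6a - 2b + 2, -2a - 8b - 4); substituting (6/11, -7/11) gives ∇E = (0, 0), so (6/11, -7/11) is indeed a critical point.
The Hessian of E is constant: H = [[-6, -2], [-2, -8]].
det(H) = (-6)·(-8) − (-2)² = 44.
det(H) > 0 and tr(H) = -14 < 0, so H is negative definite and the point is a local maximum.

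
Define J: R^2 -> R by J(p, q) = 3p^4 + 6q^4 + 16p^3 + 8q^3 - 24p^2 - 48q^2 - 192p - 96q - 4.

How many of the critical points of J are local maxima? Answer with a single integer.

J separates as a function of p plus a function of q, so ∇J=0 decouples.
∂J/∂p = 12(p - 2)(p + 2)(p + 4) = 0 at p ∈ {-4, -2, 2}; ∂J/∂q = 24(q - 2)(q + 1)(q + 2) = 0 at q ∈ {-2, -1, 2}.
The Hessian is diagonal: diag(J_pp, J_qq). Second derivatives: J_pp(-4)=144, J_pp(-2)=-96, J_pp(2)=288; J_qq(-2)=96, J_qq(-1)=-72, J_qq(2)=288.
Local maxima occur where both diagonal entries negative: (-2, -1). Count: 1.

1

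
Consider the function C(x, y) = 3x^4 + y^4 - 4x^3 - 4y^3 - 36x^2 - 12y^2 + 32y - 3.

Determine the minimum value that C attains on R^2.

C(x,y) separates as P(x) + Q(y) − 3, so its minimum is min P + min Q − 3.
P'(x) = 12x(x - 3)(x + 2) vanishes at x ∈ {-2, 0, 3}; Q'(y) = 4(y - 4)(y - 1)(y + 2) vanishes at y ∈ {-2, 1, 4}.
Local minima of P (where P''>0): P(-2)=-64, P(3)=-189. Local minima of Q: Q(-2)=-64, Q(4)=-64.
So the global minimum of C is P(3) + Q(-2) − 3 = -189 − 64 − 3 = -256, attained at (3, -2).

-256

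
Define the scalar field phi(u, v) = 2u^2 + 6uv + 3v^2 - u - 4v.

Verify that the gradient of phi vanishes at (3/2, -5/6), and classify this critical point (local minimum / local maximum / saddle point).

saddle point

∇phi = (4u + 6v - 1, 6u + 6v - 4); substituting (3/2, -5/6) gives ∇phi = (0, 0), so (3/2, -5/6) is indeed a critical point.
The Hessian of phi is constant: H = [[4, 6], [6, 6]].
det(H) = 4·6 − 6² = -12.
Since det(H) < 0, H is indefinite and the critical point is a saddle point.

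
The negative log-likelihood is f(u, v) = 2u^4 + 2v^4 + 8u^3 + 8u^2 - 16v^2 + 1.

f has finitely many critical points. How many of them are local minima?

f separates as a function of u plus a function of v, so ∇f=0 decouples.
∂f/∂u = 8u(u + 1)(u + 2) = 0 at u ∈ {-2, -1, 0}; ∂f/∂v = 8v(v - 2)(v + 2) = 0 at v ∈ {-2, 0, 2}.
The Hessian is diagonal: diag(f_uu, f_vv). Second derivatives: f_uu(-2)=16, f_uu(-1)=-8, f_uu(0)=16; f_vv(-2)=64, f_vv(0)=-32, f_vv(2)=64.
Local minima occur where both diagonal entries positive: (-2, -2), (-2, 2), (0, -2), (0, 2). Count: 4.

4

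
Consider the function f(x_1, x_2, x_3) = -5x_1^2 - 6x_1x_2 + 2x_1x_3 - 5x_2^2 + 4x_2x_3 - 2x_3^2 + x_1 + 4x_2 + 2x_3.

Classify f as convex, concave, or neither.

f is quadratic, so its Hessian is the constant matrix H = [[-10, -6, 2], [-6, -10, 4], [2, 4, -4]].
Leading principal minors: -10, 64, -152.
Signs alternate −, +, − ⇒ H ≺ 0 ⇒ concave.

concave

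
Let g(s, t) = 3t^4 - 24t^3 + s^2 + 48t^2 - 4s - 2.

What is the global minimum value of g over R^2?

-6

g(s,t) separates as P(s) + Q(t) − 2, so its minimum is min P + min Q − 2.
P'(s) = 2s - 4 vanishes at s ∈ {2}; Q'(t) = 12t(t - 4)(t - 2) vanishes at t ∈ {0, 2, 4}.
Local minima of P (where P''>0): P(2)=-4. Local minima of Q: Q(0)=0, Q(4)=0.
So the global minimum of g is P(2) + Q(0) − 2 = -4 + 0 − 2 = -6, attained at (2, 0).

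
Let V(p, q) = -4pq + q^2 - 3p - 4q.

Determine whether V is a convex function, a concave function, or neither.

neither

V is quadratic, so its Hessian is the constant matrix H = [[0, -4], [-4, 2]].
det(H) = -16, tr(H) = 2.
det(H) < 0, so H is indefinite: neither convex nor concave.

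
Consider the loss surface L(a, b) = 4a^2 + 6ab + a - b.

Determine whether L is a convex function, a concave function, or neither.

L is quadratic, so its Hessian is the constant matrix H = [[8, 6], [6, 0]].
det(H) = -36, tr(H) = 8.
det(H) < 0, so H is indefinite: neither convex nor concave.

neither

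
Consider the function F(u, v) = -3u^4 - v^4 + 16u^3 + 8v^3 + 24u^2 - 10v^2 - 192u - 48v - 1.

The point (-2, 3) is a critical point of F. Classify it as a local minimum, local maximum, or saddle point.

The mixed partial ∂²F/∂u∂v is 0, so the Hessian at any point is diag(F_uu, F_vv) = diag(12(-3u^2 + 8u + 4), 4(-3v^2 + 12v - 5)).
At (-2, 3): H = diag(-288, 16).
The eigenvalues have opposite signs, so H is indefinite: a saddle point.

saddle point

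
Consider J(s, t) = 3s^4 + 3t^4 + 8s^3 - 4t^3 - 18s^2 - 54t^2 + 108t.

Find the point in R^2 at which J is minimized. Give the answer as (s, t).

(-3, -3)

J(s,t) separates as P(s) + Q(t), so its minimum is min P + min Q.
P'(s) = 12s(s - 1)(s + 3) vanishes at s ∈ {-3, 0, 1}; Q'(t) = 12(t - 3)(t - 1)(t + 3) vanishes at t ∈ {-3, 1, 3}.
Local minima of P (where P''>0): P(-3)=-135, P(1)=-7. Local minima of Q: Q(-3)=-459, Q(3)=-27.
So the global minimum of J is P(-3) + Q(-3) = -135 − 459 = -594, attained at (-3, -3).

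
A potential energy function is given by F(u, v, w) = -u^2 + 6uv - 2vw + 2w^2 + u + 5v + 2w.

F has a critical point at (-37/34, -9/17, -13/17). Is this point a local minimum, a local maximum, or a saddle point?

The Hessian is constant: H = [[-2, 6, 0], [6, 0, -2], [0, -2, 4]].
Leading principal minors: Δ₁ = -2, Δ₂ = -36, Δ₃ = -136.
The minors fit neither the all-positive nor the alternating-sign pattern, so H is indefinite: a saddle point.

saddle point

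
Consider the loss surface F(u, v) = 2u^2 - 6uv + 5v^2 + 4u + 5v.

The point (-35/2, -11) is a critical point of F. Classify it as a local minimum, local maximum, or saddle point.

The Hessian of F is constant: H = [[4, -6], [-6, 10]].
det(H) = 4·10 − (-6)² = 4.
det(H) > 0 and tr(H) = 14 > 0, so H is positive definite and the point is a local minimum.

local minimum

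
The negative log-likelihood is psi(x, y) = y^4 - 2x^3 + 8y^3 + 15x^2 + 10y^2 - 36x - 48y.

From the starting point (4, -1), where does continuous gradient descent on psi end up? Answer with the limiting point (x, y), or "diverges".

diverges

psi is separable, so gradient descent decouples: x follows -∂psi/∂x, y follows -∂psi/∂y.
∂psi/∂x = -6(x - 3)(x - 2); at x=4 this is -12, so x increases.
∂psi/∂y = 4(y - 1)(y + 3)(y + 4); at y=-1 this is -48, so y increases.
The x-coordinate has no critical point in that direction and runs off to infinity.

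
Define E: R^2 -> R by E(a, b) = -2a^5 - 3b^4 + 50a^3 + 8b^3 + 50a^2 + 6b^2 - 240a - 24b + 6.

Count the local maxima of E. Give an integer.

E separates as a function of a plus a function of b, so ∇E=0 decouples.
∂E/∂a = -10(a - 4)(a - 1)(a + 2)(a + 3) = 0 at a ∈ {-3, -2, 1, 4}; ∂E/∂b = -12(b - 2)(b - 1)(b + 1) = 0 at b ∈ {-1, 1, 2}.
The Hessian is diagonal: diag(E_aa, E_bb). Second derivatives: E_aa(-3)=280, E_aa(-2)=-180, E_aa(1)=360, E_aa(4)=-1260; E_bb(-1)=-72, E_bb(1)=24, E_bb(2)=-36.
Local maxima occur where both diagonal entries negative: (-2, -1), (-2, 2), (4, -1), (4, 2). Count: 4.

4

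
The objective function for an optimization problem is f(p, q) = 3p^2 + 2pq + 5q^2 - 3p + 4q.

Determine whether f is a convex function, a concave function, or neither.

convex

f is quadratic, so its Hessian is the constant matrix H = [[6, 2], [2, 10]].
det(H) = 56, tr(H) = 16.
det(H) > 0 and tr(H) > 0, so H is positive definite everywhere: convex.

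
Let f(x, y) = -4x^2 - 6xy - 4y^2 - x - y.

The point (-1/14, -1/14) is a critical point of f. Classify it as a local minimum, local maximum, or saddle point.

The Hessian of f is constant: H = [[-8, -6], [-6, -8]].
det(H) = (-8)·(-8) − (-6)² = 28.
det(H) > 0 and tr(H) = -16 < 0, so H is negative definite and the point is a local maximum.

local maximum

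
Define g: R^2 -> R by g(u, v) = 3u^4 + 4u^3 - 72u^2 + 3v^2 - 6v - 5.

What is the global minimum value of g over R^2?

-648

g(u,v) separates as P(u) + Q(v) − 5, so its minimum is min P + min Q − 5.
P'(u) = 12u(u - 3)(u + 4) vanishes at u ∈ {-4, 0, 3}; Q'(v) = 6v - 6 vanishes at v ∈ {1}.
Local minima of P (where P''>0): P(-4)=-640, P(3)=-297. Local minima of Q: Q(1)=-3.
So the global minimum of g is P(-4) + Q(1) − 5 = -640 − 3 − 5 = -648, attained at (-4, 1).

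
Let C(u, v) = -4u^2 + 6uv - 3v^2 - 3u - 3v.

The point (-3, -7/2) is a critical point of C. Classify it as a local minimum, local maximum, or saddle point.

The Hessian of C is constant: H = [[-8, 6], [6, -6]].
det(H) = (-8)·(-6) − 6² = 12.
det(H) > 0 and tr(H) = -14 < 0, so H is negative definite and the point is a local maximum.

local maximum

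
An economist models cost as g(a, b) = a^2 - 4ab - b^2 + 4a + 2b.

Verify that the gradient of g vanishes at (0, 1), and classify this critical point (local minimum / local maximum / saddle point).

∇g = (2a - 4b + 4, -4a - 2b + 2); substituting (0, 1) gives ∇g = (0, 0), so (0, 1) is indeed a critical point.
The Hessian of g is constant: H = [[2, -4], [-4, -2]].
det(H) = 2·(-2) − (-4)² = -20.
Since det(H) < 0, H is indefinite and the critical point is a saddle point.

saddle point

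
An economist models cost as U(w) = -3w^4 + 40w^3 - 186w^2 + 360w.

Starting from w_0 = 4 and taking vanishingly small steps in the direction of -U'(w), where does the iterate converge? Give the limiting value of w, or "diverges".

3

U'(w) = -12(w - 5)(w - 3)(w - 2), so U'(4) = 24.
Gradient descent moves in the -U' direction, i.e. w is decreasing.
The nearest critical point in that direction is w = 3, where U'' = 24 > 0 (a local minimum). The iterate converges there.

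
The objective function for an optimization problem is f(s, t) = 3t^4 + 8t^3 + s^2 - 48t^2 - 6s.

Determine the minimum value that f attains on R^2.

f(s,t) separates as P(s) + Q(t), so its minimum is min P + min Q.
P'(s) = 2s - 6 vanishes at s ∈ {3}; Q'(t) = 12t(t - 2)(t + 4) vanishes at t ∈ {-4, 0, 2}.
Local minima of P (where P''>0): P(3)=-9. Local minima of Q: Q(-4)=-512, Q(2)=-80.
So the global minimum of f is P(3) + Q(-4) = -9 − 512 = -521, attained at (3, -4).

-521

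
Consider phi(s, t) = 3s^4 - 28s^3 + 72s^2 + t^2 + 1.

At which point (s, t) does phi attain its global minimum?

phi(s,t) separates as P(s) + Q(t) + 1, so its minimum is min P + min Q + 1.
P'(s) = 12s(s - 4)(s - 3) vanishes at s ∈ {0, 3, 4}; Q'(t) = 2t vanishes at t ∈ {0}.
Local minima of P (where P''>0): P(0)=0, P(4)=128. Local minima of Q: Q(0)=0.
So the global minimum of phi is P(0) + Q(0) + 1 = 0 + 0 + 1 = 1, attained at (0, 0).

(0, 0)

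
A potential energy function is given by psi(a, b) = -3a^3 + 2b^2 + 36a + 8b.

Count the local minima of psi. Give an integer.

1

psi separates as a function of a plus a function of b, so ∇psi=0 decouples.
∂psi/∂a = -9(a - 2)(a + 2) = 0 at a ∈ {-2, 2}; ∂psi/∂b = 4(b + 2) = 0 at b ∈ {-2}.
The Hessian is diagonal: diag(psi_aa, psi_bb). Second derivatives: psi_aa(-2)=36, psi_aa(2)=-36; psi_bb(-2)=4.
Local minima occur where both diagonal entries positive: (-2, -2). Count: 1.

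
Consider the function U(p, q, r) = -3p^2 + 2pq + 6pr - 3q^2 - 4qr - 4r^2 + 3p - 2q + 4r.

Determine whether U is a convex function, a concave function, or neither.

concave

U is quadratic, so its Hessian is the constant matrix H = [[-6, 2, 6], [2, -6, -4], [6, -4, -8]].
Leading principal minors: -6, 32, -40.
Signs alternate −, +, − ⇒ H ≺ 0 ⇒ concave.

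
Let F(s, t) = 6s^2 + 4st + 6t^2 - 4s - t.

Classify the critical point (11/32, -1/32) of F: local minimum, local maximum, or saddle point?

The Hessian of F is constant: H = [[12, 4], [4, 12]].
det(H) = 12·12 − 4² = 128.
det(H) > 0 and tr(H) = 24 > 0, so H is positive definite and the point is a local minimum.

local minimum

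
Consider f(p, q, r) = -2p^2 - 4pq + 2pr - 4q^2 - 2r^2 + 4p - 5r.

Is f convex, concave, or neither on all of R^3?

concave

f is quadratic, so its Hessian is the constant matrix H = [[-4, -4, 2], [-4, -8, 0], [2, 0, -4]].
Leading principal minors: -4, 16, -32.
Signs alternate −, +, − ⇒ H ≺ 0 ⇒ concave.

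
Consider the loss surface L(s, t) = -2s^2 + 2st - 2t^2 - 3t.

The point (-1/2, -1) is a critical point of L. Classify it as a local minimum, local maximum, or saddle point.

local maximum

The Hessian of L is constant: H = [[-4, 2], [2, -4]].
det(H) = (-4)·(-4) − 2² = 12.
det(H) > 0 and tr(H) = -8 < 0, so H is negative definite and the point is a local maximum.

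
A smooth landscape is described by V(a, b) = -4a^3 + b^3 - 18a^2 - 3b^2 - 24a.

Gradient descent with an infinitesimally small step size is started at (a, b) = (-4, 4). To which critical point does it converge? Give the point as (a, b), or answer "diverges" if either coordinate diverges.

V is separable, so gradient descent decouples: a follows -∂V/∂a, b follows -∂V/∂b.
∂V/∂a = -12(a + 1)(a + 2); at a=-4 this is -72, so a increases.
∂V/∂b = 3b(b - 2); at b=4 this is 24, so b decreases.
a converges to its nearest critical value -2 (a local min of the a-part); b converges to 2. The iterate converges to (-2, 2).

(-2, 2)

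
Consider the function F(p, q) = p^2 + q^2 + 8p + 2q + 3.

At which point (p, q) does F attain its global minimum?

(-4, -1)

F(p,q) separates as A(p) + B(q) + 3, so its minimum is min A + min B + 3.
A'(p) = 2p + 8 vanishes at p ∈ {-4}; B'(q) = 2q + 2 vanishes at q ∈ {-1}.
Local minima of A (where A''>0): A(-4)=-16. Local minima of B: B(-1)=-1.
So the global minimum of F is A(-4) + B(-1) + 3 = -16 − 1 + 3 = -14, attained at (-4, -1).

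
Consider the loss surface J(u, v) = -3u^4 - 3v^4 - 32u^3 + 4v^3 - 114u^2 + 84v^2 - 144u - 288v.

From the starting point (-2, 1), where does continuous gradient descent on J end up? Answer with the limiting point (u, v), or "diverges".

(-3, 2)

J is separable, so gradient descent decouples: u follows -∂J/∂u, v follows -∂J/∂v.
∂J/∂u = -12(u + 1)(u + 3)(u + 4); at u=-2 this is 24, so u decreases.
∂J/∂v = -12(v - 3)(v - 2)(v + 4); at v=1 this is -120, so v increases.
u converges to its nearest critical value -3 (a local min of the u-part); v converges to 2. The iterate converges to (-3, 2).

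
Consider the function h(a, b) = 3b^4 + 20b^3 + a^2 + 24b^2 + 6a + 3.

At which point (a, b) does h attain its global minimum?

h(a,b) separates as P(a) + Q(b) + 3, so its minimum is min P + min Q + 3.
P'(a) = 2a + 6 vanishes at a ∈ {-3}; Q'(b) = 12b(b + 1)(b + 4) vanishes at b ∈ {-4, -1, 0}.
Local minima of P (where P''>0): P(-3)=-9. Local minima of Q: Q(-4)=-128, Q(0)=0.
So the global minimum of h is P(-3) + Q(-4) + 3 = -9 − 128 + 3 = -134, attained at (-3, -4).

(-3, -4)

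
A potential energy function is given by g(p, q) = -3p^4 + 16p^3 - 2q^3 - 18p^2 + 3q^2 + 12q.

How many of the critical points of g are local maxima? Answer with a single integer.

g separates as a function of p plus a function of q, so ∇g=0 decouples.
∂g/∂p = -12p(p - 3)(p - 1) = 0 at p ∈ {0, 1, 3}; ∂g/∂q = -6(q - 2)(q + 1) = 0 at q ∈ {-1, 2}.
The Hessian is diagonal: diag(g_pp, g_qq). Second derivatives: g_pp(0)=-36, g_pp(1)=24, g_pp(3)=-72; g_qq(-1)=18, g_qq(2)=-18.
Local maxima occur where both diagonal entries negative: (0, 2), (3, 2). Count: 2.

2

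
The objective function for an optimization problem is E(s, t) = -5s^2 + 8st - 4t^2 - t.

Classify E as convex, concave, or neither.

concave

E is quadratic, so its Hessian is the constant matrix H = [[-10, 8], [8, -8]].
det(H) = 16, tr(H) = -18.
det(H) > 0 and tr(H) < 0, so H is negative definite everywhere: concave.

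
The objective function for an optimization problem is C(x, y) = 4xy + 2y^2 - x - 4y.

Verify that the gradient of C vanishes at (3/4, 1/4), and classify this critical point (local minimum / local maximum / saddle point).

saddle point

∇C = (4y - 1, 4x + 4y - 4); substituting (3/4, 1/4) gives ∇C = (0, 0), so (3/4, 1/4) is indeed a critical point.
The Hessian of C is constant: H = [[0, 4], [4, 4]].
det(H) = 0·4 − 4² = -16.
Since det(H) < 0, H is indefinite and the critical point is a saddle point.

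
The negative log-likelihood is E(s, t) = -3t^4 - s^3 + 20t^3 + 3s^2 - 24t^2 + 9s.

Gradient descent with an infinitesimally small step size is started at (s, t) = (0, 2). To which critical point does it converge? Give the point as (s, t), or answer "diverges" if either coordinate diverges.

E is separable, so gradient descent decouples: s follows -∂E/∂s, t follows -∂E/∂t.
∂E/∂s = -3(s - 3)(s + 1); at s=0 this is 9, so s decreases.
∂E/∂t = -12t(t - 4)(t - 1); at t=2 this is 48, so t decreases.
s converges to its nearest critical value -1 (a local min of the s-part); t converges to 1. The iterate converges to (-1, 1).

(-1, 1)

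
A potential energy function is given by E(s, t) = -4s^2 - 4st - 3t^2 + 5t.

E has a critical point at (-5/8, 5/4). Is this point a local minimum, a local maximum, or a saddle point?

The Hessian of E is constant: H = [[-8, -4], [-4, -6]].
det(H) = (-8)·(-6) − (-4)² = 32.
det(H) > 0 and tr(H) = -14 < 0, so H is negative definite and the point is a local maximum.

local maximum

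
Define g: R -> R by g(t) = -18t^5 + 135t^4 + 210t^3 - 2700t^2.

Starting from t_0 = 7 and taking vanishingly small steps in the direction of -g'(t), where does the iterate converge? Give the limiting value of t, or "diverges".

g'(t) = -90t(t - 5)(t - 4)(t + 3), so g'(7) = -37800.
Gradient descent moves in the -g' direction, i.e. t is increasing.
There is no critical point above t=7, and g' keeps the same sign, so the iterate runs off to +∞.

diverges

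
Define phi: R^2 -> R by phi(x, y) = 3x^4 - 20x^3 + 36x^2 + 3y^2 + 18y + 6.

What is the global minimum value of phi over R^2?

-21

phi(x,y) separates as P(x) + Q(y) + 6, so its minimum is min P + min Q + 6.
P'(x) = 12x(x - 3)(x - 2) vanishes at x ∈ {0, 2, 3}; Q'(y) = 6y + 18 vanishes at y ∈ {-3}.
Local minima of P (where P''>0): P(0)=0, P(3)=27. Local minima of Q: Q(-3)=-27.
So the global minimum of phi is P(0) + Q(-3) + 6 = 0 − 27 + 6 = -21, attained at (0, -3).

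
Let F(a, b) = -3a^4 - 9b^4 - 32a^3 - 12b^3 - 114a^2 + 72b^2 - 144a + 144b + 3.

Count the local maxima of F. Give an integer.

4

F separates as a function of a plus a function of b, so ∇F=0 decouples.
∂F/∂a = -12(a + 1)(a + 3)(a + 4) = 0 at a ∈ {-4, -3, -1}; ∂F/∂b = -36(b - 2)(b + 1)(b + 2) = 0 at b ∈ {-2, -1, 2}.
The Hessian is diagonal: diag(F_aa, F_bb). Second derivatives: F_aa(-4)=-36, F_aa(-3)=24, F_aa(-1)=-72; F_bb(-2)=-144, F_bb(-1)=108, F_bb(2)=-432.
Local maxima occur where both diagonal entries negative: (-4, -2), (-4, 2), (-1, -2), (-1, 2). Count: 4.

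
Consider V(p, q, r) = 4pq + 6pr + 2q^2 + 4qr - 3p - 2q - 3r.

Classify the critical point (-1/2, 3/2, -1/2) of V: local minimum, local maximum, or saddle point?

The Hessian is constant: H = [[0, 4, 6], [4, 4, 4], [6, 4, 0]].
Leading principal minors: Δ₁ = 0, Δ₂ = -16, Δ₃ = 48.
The minors fit neither the all-positive nor the alternating-sign pattern, so H is indefinite: a saddle point.

saddle point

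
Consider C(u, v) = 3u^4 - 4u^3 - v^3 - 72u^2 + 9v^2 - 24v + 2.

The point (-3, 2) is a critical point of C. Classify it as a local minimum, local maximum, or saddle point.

The mixed partial ∂²C/∂u∂v is 0, so the Hessian at any point is diag(C_uu, C_vv) = diag(12(3u^2 - 2u - 12), 6(-v + 3)).
At (-3, 2): H = diag(252, 6).
Both eigenvalues are positive, so H is positive definite: a local minimum.

local minimum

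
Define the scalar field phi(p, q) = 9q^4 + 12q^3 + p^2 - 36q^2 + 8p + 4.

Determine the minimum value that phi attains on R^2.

-108

phi(p,q) separates as A(p) + B(q) + 4, so its minimum is min A + min B + 4.
A'(p) = 2p + 8 vanishes at p ∈ {-4}; B'(q) = 36q(q - 1)(q + 2) vanishes at q ∈ {-2, 0, 1}.
Local minima of A (where A''>0): A(-4)=-16. Local minima of B: B(-2)=-96, B(1)=-15.
So the global minimum of phi is A(-4) + B(-2) + 4 = -16 − 96 + 4 = -108, attained at (-4, -2).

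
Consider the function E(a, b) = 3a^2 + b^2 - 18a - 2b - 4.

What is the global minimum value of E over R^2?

E(a,b) separates as P(a) + Q(b) − 4, so its minimum is min P + min Q − 4.
P'(a) = 6a - 18 vanishes at a ∈ {3}; Q'(b) = 2b - 2 vanishes at b ∈ {1}.
Local minima of P (where P''>0): P(3)=-27. Local minima of Q: Q(1)=-1.
So the global minimum of E is P(3) + Q(1) − 4 = -27 − 1 − 4 = -32, attained at (3, 1).

-32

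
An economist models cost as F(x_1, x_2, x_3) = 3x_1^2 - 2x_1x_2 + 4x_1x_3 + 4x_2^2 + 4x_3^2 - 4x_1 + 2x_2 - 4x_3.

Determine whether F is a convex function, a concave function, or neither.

F is quadratic, so its Hessian is the constant matrix H = [[6, -2, 4], [-2, 8, 0], [4, 0, 8]].
Leading principal minors: 6, 44, 224.
All positive ⇒ H ≻ 0 ⇒ convex.

convex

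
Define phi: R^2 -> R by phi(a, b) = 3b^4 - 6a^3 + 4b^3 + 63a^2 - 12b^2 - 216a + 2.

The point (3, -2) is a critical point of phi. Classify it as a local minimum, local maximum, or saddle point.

local minimum

The mixed partial ∂²phi/∂a∂b is 0, so the Hessian at any point is diag(phi_aa, phi_bb) = diag(18(-2a + 7), 12(3b^2 + 2b - 2)).
At (3, -2): H = diag(18, 72).
Both eigenvalues are positive, so H is positive definite: a local minimum.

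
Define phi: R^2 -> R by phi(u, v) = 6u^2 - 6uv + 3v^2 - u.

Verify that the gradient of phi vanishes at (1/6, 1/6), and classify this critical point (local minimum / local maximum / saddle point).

local minimum

∇phi = (12u - 6v - 1, -6u + 6v); substituting (1/6, 1/6) gives ∇phi = (0, 0), so (1/6, 1/6) is indeed a critical point.
The Hessian of phi is constant: H = [[12, -6], [-6, 6]].
det(H) = 12·6 − (-6)² = 36.
det(H) > 0 and tr(H) = 18 > 0, so H is positive definite and the point is a local minimum.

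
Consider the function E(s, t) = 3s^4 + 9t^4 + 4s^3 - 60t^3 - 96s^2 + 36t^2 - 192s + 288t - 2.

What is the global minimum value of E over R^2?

-1465

E(s,t) separates as P(s) + Q(t) − 2, so its minimum is min P + min Q − 2.
P'(s) = 12(s - 4)(s + 1)(s + 4) vanishes at s ∈ {-4, -1, 4}; Q'(t) = 36(t - 4)(t - 2)(t + 1) vanishes at t ∈ {-1, 2, 4}.
Local minima of P (where P''>0): P(-4)=-256, P(4)=-1280. Local minima of Q: Q(-1)=-183, Q(4)=192.
So the global minimum of E is P(4) + Q(-1) − 2 = -1280 − 183 − 2 = -1465, attained at (4, -1).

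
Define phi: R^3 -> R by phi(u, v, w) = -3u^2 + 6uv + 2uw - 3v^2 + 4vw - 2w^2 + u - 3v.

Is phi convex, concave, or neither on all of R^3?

neither

phi is quadratic, so its Hessian is the constant matrix H = [[-6, 6, 2], [6, -6, 4], [2, 4, -4]].
Leading principal minors: -6, 0, 216.
Neither pattern holds ⇒ H is indefinite ⇒ neither convex nor concave.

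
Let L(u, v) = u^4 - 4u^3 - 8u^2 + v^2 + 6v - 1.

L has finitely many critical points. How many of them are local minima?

2

L separates as a function of u plus a function of v, so ∇L=0 decouples.
∂L/∂u = 4u(u - 4)(u + 1) = 0 at u ∈ {-1, 0, 4}; ∂L/∂v = 2(v + 3) = 0 at v ∈ {-3}.
The Hessian is diagonal: diag(L_uu, L_vv). Second derivatives: L_uu(-1)=20, L_uu(0)=-16, L_uu(4)=80; L_vv(-3)=2.
Local minima occur where both diagonal entries positive: (-1, -3), (4, -3). Count: 2.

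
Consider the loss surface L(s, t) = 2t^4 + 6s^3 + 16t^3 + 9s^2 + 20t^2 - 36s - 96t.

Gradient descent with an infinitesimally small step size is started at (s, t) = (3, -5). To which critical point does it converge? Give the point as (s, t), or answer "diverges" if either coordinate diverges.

(1, -4)

L is separable, so gradient descent decouples: s follows -∂L/∂s, t follows -∂L/∂t.
∂L/∂s = 18(s - 1)(s + 2); at s=3 this is 180, so s decreases.
∂L/∂t = 8(t - 1)(t + 3)(t + 4); at t=-5 this is -96, so t increases.
s converges to its nearest critical value 1 (a local min of the s-part); t converges to -4. The iterate converges to (1, -4).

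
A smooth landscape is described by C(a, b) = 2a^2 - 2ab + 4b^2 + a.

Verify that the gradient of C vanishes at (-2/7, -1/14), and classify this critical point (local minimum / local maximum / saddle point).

local minimum

∇C = (4a - 2b + 1, -2a + 8b); substituting (-2/7, -1/14) gives ∇C = (0, 0), so (-2/7, -1/14) is indeed a critical point.
The Hessian of C is constant: H = [[4, -2], [-2, 8]].
det(H) = 4·8 − (-2)² = 28.
det(H) > 0 and tr(H) = 12 > 0, so H is positive definite and the point is a local minimum.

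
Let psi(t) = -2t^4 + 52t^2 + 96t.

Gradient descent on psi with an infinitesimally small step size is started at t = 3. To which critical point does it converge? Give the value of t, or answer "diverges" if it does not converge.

-1

psi'(t) = -8(t - 4)(t + 1)(t + 3), so psi'(3) = 192.
Gradient descent moves in the -psi' direction, i.e. t is decreasing.
The nearest critical point in that direction is t = -1, where psi'' = 80 > 0 (a local minimum). The iterate converges there.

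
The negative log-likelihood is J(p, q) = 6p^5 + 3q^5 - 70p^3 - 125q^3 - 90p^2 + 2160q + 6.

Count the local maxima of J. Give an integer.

J separates as a function of p plus a function of q, so ∇J=0 decouples.
∂J/∂p = 30p(p - 3)(p + 1)(p + 2) = 0 at p ∈ {-2, -1, 0, 3}; ∂J/∂q = 15(q - 4)(q - 3)(q + 3)(q + 4) = 0 at q ∈ {-4, -3, 3, 4}.
The Hessian is diagonal: diag(J_pp, J_qq). Second derivatives: J_pp(-2)=-300, J_pp(-1)=120, J_pp(0)=-180, J_pp(3)=1800; J_qq(-4)=-840, J_qq(-3)=630, J_qq(3)=-630, J_qq(4)=840.
Local maxima occur where both diagonal entries negative: (-2, -4), (-2, 3), (0, -4), (0, 3). Count: 4.

4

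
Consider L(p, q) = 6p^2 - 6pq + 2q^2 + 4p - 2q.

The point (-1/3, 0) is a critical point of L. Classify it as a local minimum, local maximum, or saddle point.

local minimum

The Hessian of L is constant: H = [[12, -6], [-6, 4]].
det(H) = 12·4 − (-6)² = 12.
det(H) > 0 and tr(H) = 16 > 0, so H is positive definite and the point is a local minimum.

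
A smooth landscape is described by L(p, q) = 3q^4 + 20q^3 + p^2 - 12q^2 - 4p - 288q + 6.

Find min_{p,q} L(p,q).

L(p,q) separates as A(p) + B(q) + 6, so its minimum is min A + min B + 6.
A'(p) = 2p - 4 vanishes at p ∈ {2}; B'(q) = 12(q - 2)(q + 3)(q + 4) vanishes at q ∈ {-4, -3, 2}.
Local minima of A (where A''>0): A(2)=-4. Local minima of B: B(-4)=448, B(2)=-416.
So the global minimum of L is A(2) + B(2) + 6 = -4 − 416 + 6 = -414, attained at (2, 2).

-414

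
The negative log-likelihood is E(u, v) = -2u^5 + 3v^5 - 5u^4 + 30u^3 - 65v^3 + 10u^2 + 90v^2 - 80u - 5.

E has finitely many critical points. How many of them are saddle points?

E separates as a function of u plus a function of v, so ∇E=0 decouples.
∂E/∂u = -10(u - 2)(u - 1)(u + 1)(u + 4) = 0 at u ∈ {-4, -1, 1, 2}; ∂E/∂v = 15v(v - 3)(v - 1)(v + 4) = 0 at v ∈ {-4, 0, 1, 3}.
The Hessian is diagonal: diag(E_uu, E_vv). Second derivatives: E_uu(-4)=900, E_uu(-1)=-180, E_uu(1)=100, E_uu(2)=-180; E_vv(-4)=-2100, E_vv(0)=180, E_vv(1)=-150, E_vv(3)=630.
Saddle points occur where the two diagonal entries have opposite signs: (-4, -4), (-4, 1), (-1, 0), (-1, 3), (1, -4), (1, 1), (2, 0), (2, 3). Count: 8.

8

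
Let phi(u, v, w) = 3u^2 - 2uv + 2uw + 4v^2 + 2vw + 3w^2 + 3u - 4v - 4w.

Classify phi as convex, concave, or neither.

convex

phi is quadratic, so its Hessian is the constant matrix H = [[6, -2, 2], [-2, 8, 2], [2, 2, 6]].
Leading principal minors: 6, 44, 192.
All positive ⇒ H ≻ 0 ⇒ convex.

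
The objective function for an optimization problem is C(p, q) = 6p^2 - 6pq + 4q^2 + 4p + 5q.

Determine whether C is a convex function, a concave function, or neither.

convex

C is quadratic, so its Hessian is the constant matrix H = [[12, -6], [-6, 8]].
det(H) = 60, tr(H) = 20.
det(H) > 0 and tr(H) > 0, so H is positive definite everywhere: convex.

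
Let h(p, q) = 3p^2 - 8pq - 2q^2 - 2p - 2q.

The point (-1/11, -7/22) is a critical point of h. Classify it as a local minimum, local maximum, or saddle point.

The Hessian of h is constant: H = [[6, -8], [-8, -4]].
det(H) = 6·(-4) − (-8)² = -88.
Since det(H) < 0, H is indefinite and the critical point is a saddle point.

saddle point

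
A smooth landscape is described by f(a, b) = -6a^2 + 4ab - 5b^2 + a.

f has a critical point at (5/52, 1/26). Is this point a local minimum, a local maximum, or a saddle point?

The Hessian of f is constant: H = [[-12, 4], [4, -10]].
det(H) = (-12)·(-10) − 4² = 104.
det(H) > 0 and tr(H) = -22 < 0, so H is negative definite and the point is a local maximum.

local maximum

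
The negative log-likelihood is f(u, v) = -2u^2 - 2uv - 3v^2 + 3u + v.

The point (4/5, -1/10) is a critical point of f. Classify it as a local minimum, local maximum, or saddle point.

The Hessian of f is constant: H = [[-4, -2], [-2, -6]].
det(H) = (-4)·(-6) − (-2)² = 20.
det(H) > 0 and tr(H) = -10 < 0, so H is negative definite and the point is a local maximum.

local maximum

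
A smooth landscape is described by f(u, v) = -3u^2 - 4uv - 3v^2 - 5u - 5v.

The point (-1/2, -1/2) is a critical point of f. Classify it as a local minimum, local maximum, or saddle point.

The Hessian of f is constant: H = [[-6, -4], [-4, -6]].
det(H) = (-6)·(-6) − (-4)² = 20.
det(H) > 0 and tr(H) = -12 < 0, so H is negative definite and the point is a local maximum.

local maximum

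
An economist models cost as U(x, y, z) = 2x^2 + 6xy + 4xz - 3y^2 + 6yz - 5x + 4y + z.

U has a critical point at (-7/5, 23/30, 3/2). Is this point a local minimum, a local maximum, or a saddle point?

The Hessian is constant: H = [[4, 6, 4], [6, -6, 6], [4, 6, 0]].
Leading principal minors: Δ₁ = 4, Δ₂ = -60, Δ₃ = 240.
The minors fit neither the all-positive nor the alternating-sign pattern, so H is indefinite: a saddle point.

saddle point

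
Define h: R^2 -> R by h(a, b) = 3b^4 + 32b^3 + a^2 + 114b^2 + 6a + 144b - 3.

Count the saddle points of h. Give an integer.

h separates as a function of a plus a function of b, so ∇h=0 decouples.
∂h/∂a = 2(a + 3) = 0 at a ∈ {-3}; ∂h/∂b = 12(b + 1)(b + 3)(b + 4) = 0 at b ∈ {-4, -3, -1}.
The Hessian is diagonal: diag(h_aa, h_bb). Second derivatives: h_aa(-3)=2; h_bb(-4)=36, h_bb(-3)=-24, h_bb(-1)=72.
Saddle points occur where the two diagonal entries have opposite signs: (-3, -3). Count: 1.

1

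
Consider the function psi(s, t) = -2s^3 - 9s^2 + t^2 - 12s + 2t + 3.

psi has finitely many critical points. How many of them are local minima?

psi separates as a function of s plus a function of t, so ∇psi=0 decouples.
∂psi/∂s = -6(s + 1)(s + 2) = 0 at s ∈ {-2, -1}; ∂psi/∂t = 2(t + 1) = 0 at t ∈ {-1}.
The Hessian is diagonal: diag(psi_ss, psi_tt). Second derivatives: psi_ss(-2)=6, psi_ss(-1)=-6; psi_tt(-1)=2.
Local minima occur where both diagonal entries positive: (-2, -1). Count: 1.

1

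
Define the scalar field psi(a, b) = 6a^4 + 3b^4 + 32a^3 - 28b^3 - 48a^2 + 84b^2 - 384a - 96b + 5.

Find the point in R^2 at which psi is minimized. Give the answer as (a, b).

(2, 4)

psi(a,b) separates as P(a) + Q(b) + 5, so its minimum is min P + min Q + 5.
P'(a) = 24(a - 2)(a + 2)(a + 4) vanishes at a ∈ {-4, -2, 2}; Q'(b) = 12(b - 4)(b - 2)(b - 1) vanishes at b ∈ {1, 2, 4}.
Local minima of P (where P''>0): P(-4)=256, P(2)=-608. Local minima of Q: Q(1)=-37, Q(4)=-64.
So the global minimum of psi is P(2) + Q(4) + 5 = -608 − 64 + 5 = -667, attained at (2, 4).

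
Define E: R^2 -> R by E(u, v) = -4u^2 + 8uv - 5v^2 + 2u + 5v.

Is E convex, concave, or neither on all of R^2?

concave

E is quadratic, so its Hessian is the constant matrix H = [[-8, 8], [8, -10]].
det(H) = 16, tr(H) = -18.
det(H) > 0 and tr(H) < 0, so H is negative definite everywhere: concave.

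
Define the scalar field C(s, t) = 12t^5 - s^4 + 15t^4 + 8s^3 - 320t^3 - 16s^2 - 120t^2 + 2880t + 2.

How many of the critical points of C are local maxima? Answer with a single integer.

C separates as a function of s plus a function of t, so ∇C=0 decouples.
∂C/∂s = -4s(s - 4)(s - 2) = 0 at s ∈ {0, 2, 4}; ∂C/∂t = 60(t - 3)(t - 2)(t + 2)(t + 4) = 0 at t ∈ {-4, -2, 2, 3}.
The Hessian is diagonal: diag(C_ss, C_tt). Second derivatives: C_ss(0)=-32, C_ss(2)=16, C_ss(4)=-32; C_tt(-4)=-5040, C_tt(-2)=2400, C_tt(2)=-1440, C_tt(3)=2100.
Local maxima occur where both diagonal entries negative: (0, -4), (0, 2), (4, -4), (4, 2). Count: 4.

4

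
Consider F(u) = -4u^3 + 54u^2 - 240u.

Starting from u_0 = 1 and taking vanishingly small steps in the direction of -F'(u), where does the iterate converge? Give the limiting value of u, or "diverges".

4

F'(u) = -12(u - 5)(u - 4), so F'(1) = -144.
Gradient descent moves in the -F' direction, i.e. u is increasing.
The nearest critical point in that direction is u = 4, where F'' = 12 > 0 (a local minimum). The iterate converges there.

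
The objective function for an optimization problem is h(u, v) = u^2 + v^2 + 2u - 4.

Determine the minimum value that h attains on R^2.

h(u,v) separates as P(u) + Q(v) − 4, so its minimum is min P + min Q − 4.
P'(u) = 2u + 2 vanishes at u ∈ {-1}; Q'(v) = 2v vanishes at v ∈ {0}.
Local minima of P (where P''>0): P(-1)=-1. Local minima of Q: Q(0)=0.
So the global minimum of h is P(-1) + Q(0) − 4 = -1 + 0 − 4 = -5, attained at (-1, 0).

-5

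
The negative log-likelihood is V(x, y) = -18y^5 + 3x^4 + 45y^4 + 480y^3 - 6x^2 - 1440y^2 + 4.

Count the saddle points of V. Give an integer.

V separates as a function of x plus a function of y, so ∇V=0 decouples.
∂V/∂x = 12x(x - 1)(x + 1) = 0 at x ∈ {-1, 0, 1}; ∂V/∂y = -90y(y - 4)(y - 2)(y + 4) = 0 at y ∈ {-4, 0, 2, 4}.
The Hessian is diagonal: diag(V_xx, V_yy). Second derivatives: V_xx(-1)=24, V_xx(0)=-12, V_xx(1)=24; V_yy(-4)=17280, V_yy(0)=-2880, V_yy(2)=2160, V_yy(4)=-5760.
Saddle points occur where the two diagonal entries have opposite signs: (-1, 0), (-1, 4), (0, -4), (0, 2), (1, 0), (1, 4). Count: 6.

6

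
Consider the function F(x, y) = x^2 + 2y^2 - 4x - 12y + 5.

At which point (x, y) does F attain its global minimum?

F(x,y) separates as P(x) + Q(y) + 5, so its minimum is min P + min Q + 5.
P'(x) = 2x - 4 vanishes at x ∈ {2}; Q'(y) = 4y - 12 vanishes at y ∈ {3}.
Local minima of P (where P''>0): P(2)=-4. Local minima of Q: Q(3)=-18.
So the global minimum of F is P(2) + Q(3) + 5 = -4 − 18 + 5 = -17, attained at (2, 3).

(2, 3)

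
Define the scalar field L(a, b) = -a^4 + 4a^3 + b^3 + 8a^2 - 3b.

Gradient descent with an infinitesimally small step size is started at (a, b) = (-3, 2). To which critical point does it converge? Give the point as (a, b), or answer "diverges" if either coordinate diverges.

diverges

L is separable, so gradient descent decouples: a follows -∂L/∂a, b follows -∂L/∂b.
∂L/∂a = -4a(a - 4)(a + 1); at a=-3 this is 168, so a decreases.
∂L/∂b = 3(b - 1)(b + 1); at b=2 this is 9, so b decreases.
The a-coordinate has no critical point in that direction and runs off to infinity.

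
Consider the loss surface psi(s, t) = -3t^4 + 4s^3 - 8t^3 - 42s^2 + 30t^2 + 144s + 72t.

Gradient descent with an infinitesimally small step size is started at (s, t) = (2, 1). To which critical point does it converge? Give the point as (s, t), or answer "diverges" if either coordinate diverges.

psi is separable, so gradient descent decouples: s follows -∂psi/∂s, t follows -∂psi/∂t.
∂psi/∂s = 12(s - 4)(s - 3); at s=2 this is 24, so s decreases.
∂psi/∂t = -12(t - 2)(t + 1)(t + 3); at t=1 this is 96, so t decreases.
The s-coordinate has no critical point in that direction and runs off to infinity.

diverges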